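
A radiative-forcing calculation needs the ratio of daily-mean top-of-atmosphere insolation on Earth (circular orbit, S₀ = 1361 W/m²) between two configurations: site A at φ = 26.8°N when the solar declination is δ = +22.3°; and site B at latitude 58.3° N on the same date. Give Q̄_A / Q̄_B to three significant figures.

— Configuration A (φ=+26.8°):
cos H₀ = −tan(+26.8°) tan(+22.300°) = -0.2072, H₀ = 1.7795 rad.
Bracket: H₀ sin φ sin δ + cos φ cos δ sin H₀ = 1.7795×0.45088×0.37946 + 0.89259×0.92521×0.97830 = 0.304456 + 0.807913 = 1.112369.
Q̄ = (S₀/π) × [bracket] = (1361/π) × 1.112369 = 481.90 W/m².
— Configuration B (φ=+58.3°):
cos H₀ = −tan(+58.3°) tan(+22.300°) = -0.6641, H₀ = 2.2970 rad.
Bracket: H₀ sin φ sin δ + cos φ cos δ sin H₀ = 2.2970×0.85081×0.37946 + 0.52547×0.92521×0.74768 = 0.741583 + 0.363500 = 1.105083.
Q̄ = (S₀/π) × [bracket] = (1361/π) × 1.105083 = 478.74 W/m².
Ratio Q̄_A / Q̄_B = 481.90 / 478.74 = 1.007.

Q̄_A / Q̄_B ≈ 1.01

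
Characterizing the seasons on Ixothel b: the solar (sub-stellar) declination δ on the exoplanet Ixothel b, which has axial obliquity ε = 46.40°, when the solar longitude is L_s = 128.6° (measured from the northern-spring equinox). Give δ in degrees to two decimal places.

δ = +34.47°

sin δ = sin ε · sin L_s = sin 46.40° × sin 128.6° = 0.565955.
δ = arcsin(0.565955) = +34.47°.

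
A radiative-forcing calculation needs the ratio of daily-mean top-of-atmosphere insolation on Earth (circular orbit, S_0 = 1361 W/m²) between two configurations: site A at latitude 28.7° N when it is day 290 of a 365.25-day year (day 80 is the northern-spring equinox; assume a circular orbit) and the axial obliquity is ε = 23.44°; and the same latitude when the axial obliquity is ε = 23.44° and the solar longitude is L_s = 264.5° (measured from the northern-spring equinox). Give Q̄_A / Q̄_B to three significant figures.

— Configuration A (ϕ=+28.7°):
Solar longitude: L_s = 360° × (290 − 80)/365.25 = 206.982°.
sin δ = sin 23.44° × sin 206.982° = -0.18048, so δ = -10.398°.
cos h₀ = −tan(+28.7°) tan(-10.398°) = 0.1005, h₀ = 1.4702 rad.
Bracket: h₀ sin ϕ sin δ + cos ϕ cos δ sin h₀ = 1.4702×0.48022×-0.18048 + 0.87715×0.98358×0.99494 = -0.127422 + 0.858382 = 0.730960.
Q̄ = (S_0/π) × [bracket] = (1361/π) × 0.730960 = 316.67 W/m².
— Configuration B (ϕ=+28.7°):
Solar declination: sin δ = sin ε · sin L_s = sin 23.44° × sin 264.5° = -0.39596, so δ = -23.326°.
cos h₀ = −tan(+28.7°) tan(-23.326°) = 0.2361, h₀ = 1.3325 rad.
Bracket: h₀ sin ϕ sin δ + cos ϕ cos δ sin h₀ = 1.3325×0.48022×-0.39596 + 0.87715×0.91827×0.97173 = -0.253372 + 0.782690 = 0.529318.
Q̄ = (S_0/π) × [bracket] = (1361/π) × 0.529318 = 229.31 W/m².
Ratio Q̄_A / Q̄_B = 316.67 / 229.31 = 1.381.

Q̄_A / Q̄_B ≈ 1.38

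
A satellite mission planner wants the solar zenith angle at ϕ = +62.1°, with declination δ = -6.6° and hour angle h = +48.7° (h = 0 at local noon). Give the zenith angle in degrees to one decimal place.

θ_z = 78.2°

cos θ_z = sin ϕ sin δ + cos ϕ cos δ cos h = -0.101578 + 0.306788 = 0.205210.
θ_z = arccos(0.205210) = 78.2°.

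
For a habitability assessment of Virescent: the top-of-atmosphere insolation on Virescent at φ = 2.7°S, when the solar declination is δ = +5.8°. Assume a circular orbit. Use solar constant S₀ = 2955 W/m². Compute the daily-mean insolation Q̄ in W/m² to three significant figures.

cos H₀ = −tan(-2.7°) tan(+5.800°) = 0.0048, H₀ = 1.5660 rad.
Bracket: H₀ sin φ sin δ + cos φ cos δ sin H₀ = 1.5660×-0.04711×0.10106 + 0.99889×0.99488×0.99999 = -0.007456 + 0.993766 = 0.986310.
Q̄ = (S₀/π) × [bracket] = (2955/π) × 0.986310 = 927.7 W/m².

Q̄ ≈ 928 W/m²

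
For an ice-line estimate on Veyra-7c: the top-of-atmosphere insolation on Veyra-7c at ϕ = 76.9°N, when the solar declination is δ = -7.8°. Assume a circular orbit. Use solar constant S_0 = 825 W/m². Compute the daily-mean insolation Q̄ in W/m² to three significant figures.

cos h₀ = −tan(+76.9°) tan(-7.800°) = 0.5886, h₀ = 0.9414 rad.
Bracket: h₀ sin ϕ sin δ + cos ϕ cos δ sin h₀ = 0.9414×0.97398×-0.13572 + 0.22665×0.99075×0.80839 = -0.124442 + 0.181527 = 0.057085.
Q̄ = (S_0/π) × [bracket] = (825/π) × 0.057085 = 14.99 W/m².

Q̄ ≈ 15.0 W/m²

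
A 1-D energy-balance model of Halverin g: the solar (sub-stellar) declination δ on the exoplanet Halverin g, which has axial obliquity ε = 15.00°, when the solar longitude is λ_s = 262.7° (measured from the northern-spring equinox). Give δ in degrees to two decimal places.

sin δ = sin ε · sin λ_s = sin 15.00° × sin 262.7° = -0.256721.
δ = arcsin(-0.256721) = -14.88°.

δ = -14.88°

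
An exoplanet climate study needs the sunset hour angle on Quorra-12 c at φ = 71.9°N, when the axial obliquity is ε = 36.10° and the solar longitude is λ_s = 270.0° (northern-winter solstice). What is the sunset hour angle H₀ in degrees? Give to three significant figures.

H₀ = 0.00°

Solar declination: sin δ = sin ε · sin λ_s = sin 36.10° × sin 270.0° = -0.58920, so δ = -36.100°.
cos H₀ = −tan φ · tan δ = 2.2310 ≥ 1, so the host star never rises (polar night) and H₀ = 0.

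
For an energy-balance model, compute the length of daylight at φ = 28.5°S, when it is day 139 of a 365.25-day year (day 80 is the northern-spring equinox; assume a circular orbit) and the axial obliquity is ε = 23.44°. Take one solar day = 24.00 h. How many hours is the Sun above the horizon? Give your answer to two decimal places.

10.50 h

Solar longitude: λ_s = 360° × (139 − 80)/365.25 = 58.152°.
sin δ = sin 23.44° × sin 58.152° = 0.33790, so δ = +19.749°.
cos H₀ = −tan φ · tan δ = −tan(-28.5°) × tan(+19.749°) = 0.1949, so H₀ = 1.3746 rad = 78.76°.
Daylight = 2H₀/(2π) × 24.00 h = (1.3746/π) × 24.00 = 10.50 h.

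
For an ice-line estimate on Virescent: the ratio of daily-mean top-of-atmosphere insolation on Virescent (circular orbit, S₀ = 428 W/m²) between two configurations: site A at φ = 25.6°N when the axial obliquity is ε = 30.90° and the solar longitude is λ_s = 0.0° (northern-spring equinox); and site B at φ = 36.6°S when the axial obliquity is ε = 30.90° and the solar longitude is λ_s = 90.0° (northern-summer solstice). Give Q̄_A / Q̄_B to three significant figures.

— Configuration A (φ=+25.6°):
Solar declination: sin δ = sin ε · sin λ_s = sin 30.90° × sin 0.0° = 0.00000, so δ = +0.000°.
cos H₀ = −tan(+25.6°) tan(+0.000°) = -0.0000, H₀ = 1.5708 rad.
Bracket: H₀ sin φ sin δ + cos φ cos δ sin H₀ = 1.5708×0.43209×0.00000 + 0.90183×1.00000×1.00000 = 0.000000 + 0.901830 = 0.901830.
Q̄ = (S₀/π) × [bracket] = (428/π) × 0.901830 = 122.86 W/m².
— Configuration B (φ=-36.6°):
Solar declination: sin δ = sin ε · sin λ_s = sin 30.90° × sin 90.0° = 0.51354, so δ = +30.900°.
cos H₀ = −tan(-36.6°) tan(+30.900°) = 0.4445, H₀ = 1.1102 rad.
Bracket: H₀ sin φ sin δ + cos φ cos δ sin H₀ = 1.1102×-0.59622×0.51354 + 0.80282×0.85806×0.89579 = -0.339924 + 0.617081 = 0.277157.
Q̄ = (S₀/π) × [bracket] = (428/π) × 0.277157 = 37.759 W/m².
Ratio Q̄_A / Q̄_B = 122.86 / 37.759 = 3.254.

Q̄_A / Q̄_B ≈ 3.25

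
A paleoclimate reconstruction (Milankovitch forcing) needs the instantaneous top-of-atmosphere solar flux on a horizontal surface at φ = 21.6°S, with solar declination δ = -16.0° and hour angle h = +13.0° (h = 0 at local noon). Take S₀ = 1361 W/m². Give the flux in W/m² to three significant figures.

1.32e+03 W/m²

cos θ_z = sin φ sin δ + cos φ cos δ cos h = 0.101469 + 0.870852 = 0.972321.
Flux = S₀ · cos θ_z = 1361 × 0.972321 = 1323 W/m².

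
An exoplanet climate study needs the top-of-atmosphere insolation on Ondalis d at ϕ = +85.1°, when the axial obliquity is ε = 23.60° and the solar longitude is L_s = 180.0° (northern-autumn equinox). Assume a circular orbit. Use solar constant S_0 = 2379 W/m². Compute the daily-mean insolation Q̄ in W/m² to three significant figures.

Solar declination: sin δ = sin ε · sin L_s = sin 23.60° × sin 180.0° = 0.00000, so δ = +0.000°.
cos h₀ = −tan(+85.1°) tan(+0.000°) = -0.0000, h₀ = 1.5708 rad.
Bracket: h₀ sin ϕ sin δ + cos ϕ cos δ sin h₀ = 1.5708×0.99635×0.00000 + 0.08542×1.00000×1.00000 = 0.000000 + 0.085420 = 0.085420.
Q̄ = (S_0/π) × [bracket] = (2379/π) × 0.085420 = 64.69 W/m².

Q̄ ≈ 64.7 W/m²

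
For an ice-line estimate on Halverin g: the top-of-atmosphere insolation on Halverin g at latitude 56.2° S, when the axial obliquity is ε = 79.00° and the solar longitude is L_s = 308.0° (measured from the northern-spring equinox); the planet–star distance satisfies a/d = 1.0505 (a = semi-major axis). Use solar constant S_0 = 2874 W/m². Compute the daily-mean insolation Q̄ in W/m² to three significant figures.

Solar declination: sin δ = sin ε · sin L_s = sin 79.00° × sin 308.0° = -0.77353, so δ = -50.672°.
cos h₀ = −tan(-56.2°) tan(-50.672°) = -1.8232 ≤ −1 ⇒ polar day, h₀ = π.
Bracket: h₀ sin ϕ sin δ + cos ϕ cos δ sin h₀ = 3.1416×-0.83098×-0.77353 + 0.55630×0.63376×0.00000 = 2.019383 + 0.000000 = 2.019383.
Inverse-square distance factor (a/d)² = 1.0505² = 1.103550.
Q̄ = (S_0/π) × 1.103550 × [bracket] = (2874/π) × 1.103550 × 2.019383 = 2039 W/m².

Q̄ ≈ 2.04e+03 W/m²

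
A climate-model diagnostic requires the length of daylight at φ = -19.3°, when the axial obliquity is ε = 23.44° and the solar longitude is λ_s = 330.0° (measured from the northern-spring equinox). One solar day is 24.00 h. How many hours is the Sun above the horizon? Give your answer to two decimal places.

Solar declination: sin δ = sin ε · sin λ_s = sin 23.44° × sin 330.0° = -0.19889, so δ = -11.472°.
cos H₀ = −tan φ · tan δ = −tan(-19.3°) × tan(-11.472°) = -0.0711, so H₀ = 1.6419 rad = 94.08°.
Daylight = 2H₀/(2π) × 24.00 h = (1.6419/π) × 24.00 = 12.54 h.

12.54 h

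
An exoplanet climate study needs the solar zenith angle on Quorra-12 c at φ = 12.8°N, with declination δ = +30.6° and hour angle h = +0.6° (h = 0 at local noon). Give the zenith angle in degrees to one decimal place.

θ_z = 17.8°

cos θ_z = sin φ sin δ + cos φ cos δ cos h = 0.112777 + 0.839306 = 0.952083.
θ_z = arccos(0.952083) = 17.8°.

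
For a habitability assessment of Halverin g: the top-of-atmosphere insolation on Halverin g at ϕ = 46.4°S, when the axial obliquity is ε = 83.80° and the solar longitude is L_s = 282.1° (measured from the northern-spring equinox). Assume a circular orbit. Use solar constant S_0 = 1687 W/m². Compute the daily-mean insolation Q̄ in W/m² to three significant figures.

Q̄ ≈ 1.19e+03 W/m²

Solar declination: sin δ = sin ε · sin L_s = sin 83.80° × sin 282.1° = -0.97206, so δ = -76.425°.
cos h₀ = −tan(-46.4°) tan(-76.425°) = -4.3490 ≤ −1 ⇒ polar day, h₀ = π.
Bracket: h₀ sin ϕ sin δ + cos ϕ cos δ sin h₀ = 3.1416×-0.72417×-0.97206 + 0.68962×0.23472×0.00000 = 2.211488 + 0.000000 = 2.211488.
Q̄ = (S_0/π) × [bracket] = (1687/π) × 2.211488 = 1188 W/m².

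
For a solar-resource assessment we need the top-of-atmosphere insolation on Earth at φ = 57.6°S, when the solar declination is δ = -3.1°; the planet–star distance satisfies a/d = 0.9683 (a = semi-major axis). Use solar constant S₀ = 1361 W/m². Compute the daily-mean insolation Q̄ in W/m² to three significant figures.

Q̄ ≈ 247 W/m²

cos H₀ = −tan(-57.6°) tan(-3.100°) = -0.0853, H₀ = 1.6562 rad.
Bracket: H₀ sin φ sin δ + cos φ cos δ sin H₀ = 1.6562×-0.84433×-0.05408 + 0.53583×0.99854×0.99635 = 0.075624 + 0.533095 = 0.608719.
Inverse-square distance factor (a/d)² = 0.9683² = 0.937605.
Q̄ = (S₀/π) × 0.937605 × [bracket] = (1361/π) × 0.937605 × 0.608719 = 247.3 W/m².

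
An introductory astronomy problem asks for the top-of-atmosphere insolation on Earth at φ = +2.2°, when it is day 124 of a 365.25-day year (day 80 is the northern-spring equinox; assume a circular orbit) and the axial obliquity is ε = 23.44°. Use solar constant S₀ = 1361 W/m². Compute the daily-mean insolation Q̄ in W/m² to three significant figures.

Solar longitude: λ_s = 360° × (124 − 80)/365.25 = 43.368°.
sin δ = sin 23.44° × sin 43.368° = 0.27315, so δ = +15.852°.
cos H₀ = −tan(+2.2°) tan(+15.852°) = -0.0109, H₀ = 1.5817 rad.
Bracket: H₀ sin φ sin δ + cos φ cos δ sin H₀ = 1.5817×0.03839×0.27315 + 0.99926×0.96197×0.99994 = 0.016586 + 0.961200 = 0.977786.
Q̄ = (S₀/π) × [bracket] = (1361/π) × 0.977786 = 423.6 W/m².

Q̄ ≈ 424 W/m²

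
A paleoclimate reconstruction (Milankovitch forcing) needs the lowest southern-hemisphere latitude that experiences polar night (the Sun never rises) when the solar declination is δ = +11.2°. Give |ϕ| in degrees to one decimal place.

|ϕ| = 78.8°

Polar night requires cos h₀ = −tan ϕ tan δ ≥ 1, i.e. tan ϕ tan δ ≤ −1.
The boundary is |tan ϕ| · |tan δ| = 1, so |ϕ| = 90° − |δ| = 90° − 11.2° = 78.8° in the southern hemisphere.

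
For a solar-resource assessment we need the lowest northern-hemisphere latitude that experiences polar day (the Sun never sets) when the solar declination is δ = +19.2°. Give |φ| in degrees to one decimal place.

Polar day requires cos H₀ = −tan φ tan δ ≤ −1, i.e. tan φ tan δ ≥ 1.
The boundary is |tan φ| · |tan δ| = 1, so |φ| = 90° − |δ| = 90° − 19.2° = 70.8° in the northern hemisphere.

|φ| = 70.8°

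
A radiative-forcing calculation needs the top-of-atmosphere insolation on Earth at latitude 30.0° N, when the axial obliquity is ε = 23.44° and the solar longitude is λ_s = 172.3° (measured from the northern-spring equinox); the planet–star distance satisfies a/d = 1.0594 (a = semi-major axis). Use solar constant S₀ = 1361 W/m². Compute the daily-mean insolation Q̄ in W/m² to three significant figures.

Q̄ ≈ 441 W/m²

Solar declination: sin δ = sin ε · sin λ_s = sin 23.44° × sin 172.3° = 0.05330, so δ = +3.055°.
cos H₀ = −tan(+30.0°) tan(+3.055°) = -0.0308, H₀ = 1.6016 rad.
Bracket: H₀ sin φ sin δ + cos φ cos δ sin H₀ = 1.6016×0.50000×0.05330 + 0.86603×0.99858×0.99953 = 0.042683 + 0.864394 = 0.907077.
Inverse-square distance factor (a/d)² = 1.0594² = 1.122328.
Q̄ = (S₀/π) × 1.122328 × [bracket] = (1361/π) × 1.122328 × 0.907077 = 441.0 W/m².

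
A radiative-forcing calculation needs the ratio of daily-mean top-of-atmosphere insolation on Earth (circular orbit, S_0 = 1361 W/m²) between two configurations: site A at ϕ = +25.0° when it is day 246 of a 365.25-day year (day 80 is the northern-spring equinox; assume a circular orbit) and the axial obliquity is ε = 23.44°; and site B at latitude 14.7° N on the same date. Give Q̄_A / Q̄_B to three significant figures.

Q̄_A / Q̄_B ≈ 0.970

— Configuration A (ϕ=+25.0°):
Solar longitude: L_s = 360° × (246 − 80)/365.25 = 163.614°.
sin δ = sin 23.44° × sin 163.614° = 0.11222, so δ = +6.443°.
cos h₀ = −tan(+25.0°) tan(+6.443°) = -0.0527, h₀ = 1.6235 rad.
Bracket: h₀ sin ϕ sin δ + cos ϕ cos δ sin h₀ = 1.6235×0.42262×0.11222 + 0.90631×0.99368×0.99861 = 0.076997 + 0.899330 = 0.976327.
Q̄ = (S_0/π) × [bracket] = (1361/π) × 0.976327 = 422.96 W/m².
— Configuration B (ϕ=+14.7°):
cos h₀ = −tan(+14.7°) tan(+6.443°) = -0.0296, h₀ = 1.6004 rad.
Bracket: h₀ sin ϕ sin δ + cos ϕ cos δ sin h₀ = 1.6004×0.25376×0.11222 + 0.96727×0.99368×0.99956 = 0.045575 + 0.960734 = 1.006309.
Q̄ = (S_0/π) × [bracket] = (1361/π) × 1.006309 = 435.95 W/m².
Ratio Q̄_A / Q̄_B = 422.96 / 435.95 = 0.9702.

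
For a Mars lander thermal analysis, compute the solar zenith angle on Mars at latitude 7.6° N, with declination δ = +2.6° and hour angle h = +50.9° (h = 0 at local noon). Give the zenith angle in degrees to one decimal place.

θ_z = 50.9°

cos θ_z = sin φ sin δ + cos φ cos δ cos h = 0.006000 + 0.624492 = 0.630492.
θ_z = arccos(0.630492) = 50.9°.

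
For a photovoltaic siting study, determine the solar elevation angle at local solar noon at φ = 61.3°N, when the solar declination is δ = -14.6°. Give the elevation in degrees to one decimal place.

At local noon the hour angle is zero, so the zenith angle equals |φ − δ| = |+61.3° − (-14.600°)| = 75.900°.
Elevation = 90° − 75.900° = 14.1°.

14.1°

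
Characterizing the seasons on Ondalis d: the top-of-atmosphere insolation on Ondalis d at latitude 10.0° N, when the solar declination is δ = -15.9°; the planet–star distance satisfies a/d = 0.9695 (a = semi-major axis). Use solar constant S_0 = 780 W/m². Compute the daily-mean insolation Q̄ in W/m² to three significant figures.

cos h₀ = −tan(+10.0°) tan(-15.900°) = 0.0502, h₀ = 1.5205 rad.
Bracket: h₀ sin ϕ sin δ + cos ϕ cos δ sin h₀ = 1.5205×0.17365×-0.27396 + 0.98481×0.96174×0.99874 = -0.072335 + 0.945938 = 0.873603.
Inverse-square distance factor (a/d)² = 0.9695² = 0.939930.
Q̄ = (S_0/π) × 0.939930 × [bracket] = (780/π) × 0.939930 × 0.873603 = 203.9 W/m².

Q̄ ≈ 204 W/m²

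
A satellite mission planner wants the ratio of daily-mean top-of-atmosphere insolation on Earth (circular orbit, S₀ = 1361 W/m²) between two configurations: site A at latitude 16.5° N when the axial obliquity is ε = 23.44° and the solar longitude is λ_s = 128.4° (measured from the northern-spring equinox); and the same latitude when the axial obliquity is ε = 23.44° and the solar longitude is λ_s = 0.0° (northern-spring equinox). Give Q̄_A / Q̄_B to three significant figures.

Q̄_A / Q̄_B ≈ 1.10

— Configuration A (φ=+16.5°):
Solar declination: sin δ = sin ε · sin λ_s = sin 23.44° × sin 128.4° = 0.31174, so δ = +18.164°.
cos H₀ = −tan(+16.5°) tan(+18.164°) = -0.0972, H₀ = 1.6681 rad.
Bracket: H₀ sin φ sin δ + cos φ cos δ sin H₀ = 1.6681×0.28402×0.31174 + 0.95882×0.95017×0.99527 = 0.147694 + 0.906733 = 1.054427.
Q̄ = (S₀/π) × [bracket] = (1361/π) × 1.054427 = 456.80 W/m².
— Configuration B (φ=+16.5°):
Solar declination: sin δ = sin ε · sin λ_s = sin 23.44° × sin 0.0° = 0.00000, so δ = +0.000°.
cos H₀ = −tan(+16.5°) tan(+0.000°) = -0.0000, H₀ = 1.5708 rad.
Bracket: H₀ sin φ sin δ + cos φ cos δ sin H₀ = 1.5708×0.28402×0.00000 + 0.95882×1.00000×1.00000 = 0.000000 + 0.958820 = 0.958820.
Q̄ = (S₀/π) × [bracket] = (1361/π) × 0.958820 = 415.38 W/m².
Ratio Q̄_A / Q̄_B = 456.80 / 415.38 = 1.100.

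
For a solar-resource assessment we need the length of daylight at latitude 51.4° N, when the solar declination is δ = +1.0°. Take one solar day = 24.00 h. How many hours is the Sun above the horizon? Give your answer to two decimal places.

12.17 h

cos h₀ = −tan ϕ · tan δ = −tan(+51.4°) × tan(+1.000°) = -0.0219, so h₀ = 1.5927 rad = 91.25°.
Daylight = 2h₀/(2π) × 24.00 h = (1.5927/π) × 24.00 = 12.17 h.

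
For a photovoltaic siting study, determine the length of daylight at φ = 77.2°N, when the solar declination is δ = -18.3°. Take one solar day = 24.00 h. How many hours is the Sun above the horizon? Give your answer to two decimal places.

0.00 h

cos H₀ = −tan φ · tan δ = 1.4557 ≥ 1, so the Sun never rises (polar night) and H₀ = 0.
Daylight = 2H₀/(2π) × 24.00 h = (0.0000/π) × 24.00 = 0.00 h.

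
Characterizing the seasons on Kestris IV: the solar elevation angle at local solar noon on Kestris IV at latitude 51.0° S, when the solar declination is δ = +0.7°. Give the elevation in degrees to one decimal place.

38.3°

At local noon the hour angle is zero, so the zenith angle equals |φ − δ| = |-51.0° − (+0.700°)| = 51.700°.
Elevation = 90° − 51.700° = 38.3°.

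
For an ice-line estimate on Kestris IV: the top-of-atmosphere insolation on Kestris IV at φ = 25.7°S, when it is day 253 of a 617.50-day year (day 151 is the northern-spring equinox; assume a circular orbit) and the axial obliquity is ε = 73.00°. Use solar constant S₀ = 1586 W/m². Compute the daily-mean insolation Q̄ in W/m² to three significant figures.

Q̄ ≈ 40.8 W/m²

Solar longitude: λ_s = 360° × (253 − 151)/617.50 = 59.466°.
sin δ = sin 73.00° × sin 59.466° = 0.82369, so δ = +55.456°.
cos H₀ = −tan(-25.7°) tan(+55.456°) = 0.6991, H₀ = 0.7967 rad.
Bracket: H₀ sin φ sin δ + cos φ cos δ sin H₀ = 0.7967×-0.43366×0.82369 + 0.90108×0.56704×0.71503 = -0.284582 + 0.365343 = 0.080761.
Q̄ = (S₀/π) × [bracket] = (1586/π) × 0.080761 = 40.77 W/m².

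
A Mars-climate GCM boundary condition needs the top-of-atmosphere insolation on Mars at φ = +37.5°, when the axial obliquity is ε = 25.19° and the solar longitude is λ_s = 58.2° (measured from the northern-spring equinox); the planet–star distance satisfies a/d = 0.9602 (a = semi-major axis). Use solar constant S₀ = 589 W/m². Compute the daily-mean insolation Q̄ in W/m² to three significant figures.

Solar declination: sin δ = sin ε · sin λ_s = sin 25.19° × sin 58.2° = 0.36173, so δ = +21.207°.
cos H₀ = −tan(+37.5°) tan(+21.207°) = -0.2977, H₀ = 1.8731 rad.
Bracket: H₀ sin φ sin δ + cos φ cos δ sin H₀ = 1.8731×0.60876×0.36173 + 0.79335×0.93228×0.95465 = 0.412469 + 0.706082 = 1.118551.
Inverse-square distance factor (a/d)² = 0.9602² = 0.921984.
Q̄ = (S₀/π) × 0.921984 × [bracket] = (589/π) × 0.921984 × 1.118551 = 193.4 W/m².

Q̄ ≈ 193 W/m²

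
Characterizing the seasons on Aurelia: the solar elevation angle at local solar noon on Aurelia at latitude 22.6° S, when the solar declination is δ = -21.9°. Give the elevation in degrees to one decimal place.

89.3°

At local noon the hour angle is zero, so the zenith angle equals |ϕ − δ| = |-22.6° − (-21.900°)| = 0.700°.
Elevation = 90° − 0.700° = 89.3°.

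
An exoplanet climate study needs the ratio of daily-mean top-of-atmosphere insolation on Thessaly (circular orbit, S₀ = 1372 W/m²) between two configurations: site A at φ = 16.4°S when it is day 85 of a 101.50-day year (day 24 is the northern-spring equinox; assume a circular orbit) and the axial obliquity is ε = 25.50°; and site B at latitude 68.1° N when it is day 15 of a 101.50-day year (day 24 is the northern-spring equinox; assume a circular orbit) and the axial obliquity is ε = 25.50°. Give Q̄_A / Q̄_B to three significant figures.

— Configuration A (φ=-16.4°):
Solar longitude: λ_s = 360° × (85 − 24)/101.50 = 216.355°.
sin δ = sin 25.50° × sin 216.355° = -0.25520, so δ = -14.785°.
cos H₀ = −tan(-16.4°) tan(-14.785°) = -0.0777, H₀ = 1.6486 rad.
Bracket: H₀ sin φ sin δ + cos φ cos δ sin H₀ = 1.6486×-0.28234×-0.25520 + 0.95931×0.96689×0.99698 = 0.118787 + 0.924746 = 1.043533.
Q̄ = (S₀/π) × [bracket] = (1372/π) × 1.043533 = 455.73 W/m².
— Configuration B (φ=+68.1°):
Solar longitude: λ_s = 360° × (15 − 24)/101.50 = -31.921°, i.e. -31.921° + 360° = 328.079°.
sin δ = sin 25.50° × sin 328.079° = -0.22763, so δ = -13.158°.
cos H₀ = −tan(+68.1°) tan(-13.158°) = 0.5815, H₀ = 0.9502 rad.
Bracket: H₀ sin φ sin δ + cos φ cos δ sin H₀ = 0.9502×0.92784×-0.22763 + 0.37299×0.97375×0.81353 = -0.200686 + 0.295473 = 0.094787.
Q̄ = (S₀/π) × [bracket] = (1372/π) × 0.094787 = 41.395 W/m².
Ratio Q̄_A / Q̄_B = 455.73 / 41.395 = 11.01.

Q̄_A / Q̄_B ≈ 11.0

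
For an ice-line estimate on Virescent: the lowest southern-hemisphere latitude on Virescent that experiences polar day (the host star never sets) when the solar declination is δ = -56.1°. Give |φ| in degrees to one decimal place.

|φ| = 33.9°

Polar day requires cos H₀ = −tan φ tan δ ≤ −1, i.e. tan φ tan δ ≥ 1.
The boundary is |tan φ| · |tan δ| = 1, so |φ| = 90° − |δ| = 90° − 56.1° = 33.9° in the southern hemisphere.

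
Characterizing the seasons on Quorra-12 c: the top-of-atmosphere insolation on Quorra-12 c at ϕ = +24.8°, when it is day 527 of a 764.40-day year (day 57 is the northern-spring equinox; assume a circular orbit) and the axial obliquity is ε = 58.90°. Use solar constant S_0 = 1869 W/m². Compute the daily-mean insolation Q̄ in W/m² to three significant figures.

Q̄ ≈ 246 W/m²

Solar longitude: L_s = 360° × (527 − 57)/764.40 = 221.350°.
sin δ = sin 58.90° × sin 221.350° = -0.56570, so δ = -34.451°.
cos h₀ = −tan(+24.8°) tan(-34.451°) = 0.3170, h₀ = 1.2482 rad.
Bracket: h₀ sin ϕ sin δ + cos ϕ cos δ sin h₀ = 1.2482×0.41945×-0.56570 + 0.90778×0.82461×0.94843 = -0.296176 + 0.709961 = 0.413785.
Q̄ = (S_0/π) × [bracket] = (1869/π) × 0.413785 = 246.2 W/m².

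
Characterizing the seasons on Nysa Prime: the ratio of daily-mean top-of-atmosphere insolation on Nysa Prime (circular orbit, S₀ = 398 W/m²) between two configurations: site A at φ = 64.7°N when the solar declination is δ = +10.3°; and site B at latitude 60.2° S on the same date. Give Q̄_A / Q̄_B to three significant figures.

Q̄_A / Q̄_B ≈ 2.61

— Configuration A (φ=+64.7°):
cos H₀ = −tan(+64.7°) tan(+10.300°) = -0.3845, H₀ = 1.9654 rad.
Bracket: H₀ sin φ sin δ + cos φ cos δ sin H₀ = 1.9654×0.90408×0.17880 + 0.42736×0.98389×0.92314 = 0.317706 + 0.388158 = 0.705864.
Q̄ = (S₀/π) × [bracket] = (398/π) × 0.705864 = 89.424 W/m².
— Configuration B (φ=-60.2°):
cos H₀ = −tan(-60.2°) tan(+10.300°) = 0.3173, H₀ = 1.2479 rad.
Bracket: H₀ sin φ sin δ + cos φ cos δ sin H₀ = 1.2479×-0.86777×0.17880 + 0.49697×0.98389×0.94832 = -0.193621 + 0.463694 = 0.270073.
Q̄ = (S₀/π) × [bracket] = (398/π) × 0.270073 = 34.215 W/m².
Ratio Q̄_A / Q̄_B = 89.424 / 34.215 = 2.614.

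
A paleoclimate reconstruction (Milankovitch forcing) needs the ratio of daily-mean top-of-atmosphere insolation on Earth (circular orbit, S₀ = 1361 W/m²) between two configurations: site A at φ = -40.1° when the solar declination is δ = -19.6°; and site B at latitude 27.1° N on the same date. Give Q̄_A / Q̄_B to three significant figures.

Q̄_A / Q̄_B ≈ 1.78

— Configuration A (φ=-40.1°):
cos H₀ = −tan(-40.1°) tan(-19.600°) = -0.2999, H₀ = 1.8753 rad.
Bracket: H₀ sin φ sin δ + cos φ cos δ sin H₀ = 1.8753×-0.64412×-0.33545 + 0.76492×0.94206×0.95399 = 0.405196 + 0.687446 = 1.092642.
Q̄ = (S₀/π) × [bracket] = (1361/π) × 1.092642 = 473.35 W/m².
— Configuration B (φ=+27.1°):
cos H₀ = −tan(+27.1°) tan(-19.600°) = 0.1822, H₀ = 1.3876 rad.
Bracket: H₀ sin φ sin δ + cos φ cos δ sin H₀ = 1.3876×0.45554×-0.33545 + 0.89021×0.94206×0.98326 = -0.212040 + 0.824593 = 0.612553.
Q̄ = (S₀/π) × [bracket] = (1361/π) × 0.612553 = 265.37 W/m².
Ratio Q̄_A / Q̄_B = 473.35 / 265.37 = 1.784.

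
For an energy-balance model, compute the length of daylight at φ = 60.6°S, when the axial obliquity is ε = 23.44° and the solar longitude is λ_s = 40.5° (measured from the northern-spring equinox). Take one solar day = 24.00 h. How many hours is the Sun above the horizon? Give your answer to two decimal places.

Solar declination: sin δ = sin ε · sin λ_s = sin 23.44° × sin 40.5° = 0.25834, so δ = +14.972°.
cos H₀ = −tan φ · tan δ = −tan(-60.6°) × tan(+14.972°) = 0.4746, so H₀ = 1.0763 rad = 61.67°.
Daylight = 2H₀/(2π) × 24.00 h = (1.0763/π) × 24.00 = 8.22 h.

8.22 h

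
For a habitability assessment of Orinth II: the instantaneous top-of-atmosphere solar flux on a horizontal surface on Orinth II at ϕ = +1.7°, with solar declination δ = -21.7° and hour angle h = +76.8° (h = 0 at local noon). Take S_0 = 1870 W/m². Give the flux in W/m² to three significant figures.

cos θ_z = sin ϕ sin δ + cos ϕ cos δ cos h = -0.010969 + 0.212075 = 0.201106.
Flux = S_0 · cos θ_z = 1870 × 0.201106 = 376.1 W/m².

376 W/m²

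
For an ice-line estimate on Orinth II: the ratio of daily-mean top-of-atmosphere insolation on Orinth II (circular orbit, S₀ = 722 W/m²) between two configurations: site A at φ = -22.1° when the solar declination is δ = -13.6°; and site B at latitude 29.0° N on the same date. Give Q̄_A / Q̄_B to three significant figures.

— Configuration A (φ=-22.1°):
cos H₀ = −tan(-22.1°) tan(-13.600°) = -0.0982, H₀ = 1.6692 rad.
Bracket: H₀ sin φ sin δ + cos φ cos δ sin H₀ = 1.6692×-0.37622×-0.23514 + 0.92653×0.97196×0.99516 = 0.147665 + 0.896191 = 1.043856.
Q̄ = (S₀/π) × [bracket] = (722/π) × 1.043856 = 239.90 W/m².
— Configuration B (φ=+29.0°):
cos H₀ = −tan(+29.0°) tan(-13.600°) = 0.1341, H₀ = 1.4363 rad.
Bracket: H₀ sin φ sin δ + cos φ cos δ sin H₀ = 1.4363×0.48481×-0.23514 + 0.87462×0.97196×0.99097 = -0.163736 + 0.842419 = 0.678683.
Q̄ = (S₀/π) × [bracket] = (722/π) × 0.678683 = 155.97 W/m².
Ratio Q̄_A / Q̄_B = 239.90 / 155.97 = 1.538.

Q̄_A / Q̄_B ≈ 1.54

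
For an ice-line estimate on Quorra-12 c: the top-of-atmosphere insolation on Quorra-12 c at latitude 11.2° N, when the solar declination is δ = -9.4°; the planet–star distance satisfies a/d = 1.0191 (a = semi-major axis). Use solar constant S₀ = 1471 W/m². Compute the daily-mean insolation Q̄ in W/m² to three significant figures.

Q̄ ≈ 447 W/m²

cos H₀ = −tan(+11.2°) tan(-9.400°) = 0.0328, H₀ = 1.5380 rad.
Bracket: H₀ sin φ sin δ + cos φ cos δ sin H₀ = 1.5380×0.19423×-0.16333 + 0.98096×0.98657×0.99946 = -0.048791 + 0.967263 = 0.918472.
Inverse-square distance factor (a/d)² = 1.0191² = 1.038565.
Q̄ = (S₀/π) × 1.038565 × [bracket] = (1471/π) × 1.038565 × 0.918472 = 446.6 W/m².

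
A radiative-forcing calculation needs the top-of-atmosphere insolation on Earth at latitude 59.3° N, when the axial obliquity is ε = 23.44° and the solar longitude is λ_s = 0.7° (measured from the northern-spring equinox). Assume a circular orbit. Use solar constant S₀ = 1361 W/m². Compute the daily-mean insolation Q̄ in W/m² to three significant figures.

Solar declination: sin δ = sin ε · sin λ_s = sin 23.44° × sin 0.7° = 0.00486, so δ = +0.278°.
cos H₀ = −tan(+59.3°) tan(+0.278°) = -0.0082, H₀ = 1.5790 rad.
Bracket: H₀ sin φ sin δ + cos φ cos δ sin H₀ = 1.5790×0.85985×0.00486 + 0.51054×0.99999×0.99997 = 0.006598 + 0.510520 = 0.517118.
Q̄ = (S₀/π) × [bracket] = (1361/π) × 0.517118 = 224.0 W/m².

Q̄ ≈ 224 W/m²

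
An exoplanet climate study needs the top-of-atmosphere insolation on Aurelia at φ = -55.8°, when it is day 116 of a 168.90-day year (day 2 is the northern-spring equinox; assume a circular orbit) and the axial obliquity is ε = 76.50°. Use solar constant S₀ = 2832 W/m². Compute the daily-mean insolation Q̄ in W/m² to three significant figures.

Solar longitude: λ_s = 360° × (116 − 2)/168.90 = 242.984°.
sin δ = sin 76.50° × sin 242.984° = -0.86626, so δ = -60.027°.
cos H₀ = −tan(-55.8°) tan(-60.027°) = -2.5515 ≤ −1 ⇒ polar day, H₀ = π.
Bracket: H₀ sin φ sin δ + cos φ cos δ sin H₀ = 3.1416×-0.82708×-0.86626 + 0.56208×0.49959×0.00000 = 2.250851 + 0.000000 = 2.250851.
Q̄ = (S₀/π) × [bracket] = (2832/π) × 2.250851 = 2029 W/m².

Q̄ ≈ 2.03e+03 W/m²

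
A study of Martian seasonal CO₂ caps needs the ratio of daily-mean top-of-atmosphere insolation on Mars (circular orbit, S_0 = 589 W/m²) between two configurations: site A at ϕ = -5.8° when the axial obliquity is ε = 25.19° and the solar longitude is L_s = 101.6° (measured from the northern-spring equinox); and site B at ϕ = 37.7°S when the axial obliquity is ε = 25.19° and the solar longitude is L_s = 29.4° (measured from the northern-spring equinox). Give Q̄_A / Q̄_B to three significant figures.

— Configuration A (ϕ=-5.8°):
Solar declination: sin δ = sin ε · sin L_s = sin 25.19° × sin 101.6° = 0.41693, so δ = +24.641°.
cos h₀ = −tan(-5.8°) tan(+24.641°) = 0.0466, h₀ = 1.5242 rad.
Bracket: h₀ sin ϕ sin δ + cos ϕ cos δ sin h₀ = 1.5242×-0.10106×0.41693 + 0.99488×0.90894×0.99891 = -0.064222 + 0.903301 = 0.839079.
Q̄ = (S_0/π) × [bracket] = (589/π) × 0.839079 = 157.31 W/m².
— Configuration B (ϕ=-37.7°):
Solar declination: sin δ = sin ε · sin L_s = sin 25.19° × sin 29.4° = 0.20894, so δ = +12.060°.
cos h₀ = −tan(-37.7°) tan(+12.060°) = 0.1651, h₀ = 1.4049 rad.
Bracket: h₀ sin ϕ sin δ + cos ϕ cos δ sin h₀ = 1.4049×-0.61153×0.20894 + 0.79122×0.97793×0.98627 = -0.179508 + 0.763134 = 0.583626.
Q̄ = (S_0/π) × [bracket] = (589/π) × 0.583626 = 109.42 W/m².
Ratio Q̄_A / Q̄_B = 157.31 / 109.42 = 1.438.

Q̄_A / Q̄_B ≈ 1.44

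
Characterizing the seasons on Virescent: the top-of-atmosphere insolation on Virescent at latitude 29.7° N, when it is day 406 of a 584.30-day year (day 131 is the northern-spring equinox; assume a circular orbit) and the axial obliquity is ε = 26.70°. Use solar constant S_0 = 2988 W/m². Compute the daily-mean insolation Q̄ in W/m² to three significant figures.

Q̄ ≈ 885 W/m²

Solar longitude: L_s = 360° × (406 − 131)/584.30 = 169.434°.
sin δ = sin 26.70° × sin 169.434° = 0.08239, so δ = +4.726°.
cos h₀ = −tan(+29.7°) tan(+4.726°) = -0.0472, h₀ = 1.6180 rad.
Bracket: h₀ sin ϕ sin δ + cos ϕ cos δ sin h₀ = 1.6180×0.49546×0.08239 + 0.86863×0.99660×0.99889 = 0.066048 + 0.864716 = 0.930764.
Q̄ = (S_0/π) × [bracket] = (2988/π) × 0.930764 = 885.3 W/m².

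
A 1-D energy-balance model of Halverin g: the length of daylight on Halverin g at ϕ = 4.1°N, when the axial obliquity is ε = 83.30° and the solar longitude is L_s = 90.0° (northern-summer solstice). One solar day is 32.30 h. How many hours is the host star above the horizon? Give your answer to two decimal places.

22.90 h

Solar declination: sin δ = sin ε · sin L_s = sin 83.30° × sin 90.0° = 0.99317, so δ = +83.300°.
cos h₀ = −tan ϕ · tan δ = −tan(+4.1°) × tan(+83.300°) = -0.6102, so h₀ = 2.2271 rad = 127.60°.
Daylight = 2h₀/(2π) × 32.30 h = (2.2271/π) × 32.30 = 22.90 h.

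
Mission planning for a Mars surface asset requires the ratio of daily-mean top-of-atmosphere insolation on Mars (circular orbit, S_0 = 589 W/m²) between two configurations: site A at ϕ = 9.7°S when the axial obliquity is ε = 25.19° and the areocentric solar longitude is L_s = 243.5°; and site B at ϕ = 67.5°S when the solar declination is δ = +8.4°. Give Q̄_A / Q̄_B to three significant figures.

— Configuration A (ϕ=-9.7°):
sin δ = sin 25.19° × sin 243.5° = -0.38090, so δ = -22.390°.
cos h₀ = −tan(-9.7°) tan(-22.390°) = -0.0704, h₀ = 1.6413 rad.
Bracket: h₀ sin ϕ sin δ + cos ϕ cos δ sin h₀ = 1.6413×-0.16849×-0.38090 + 0.98570×0.92461×0.99752 = 0.105335 + 0.909128 = 1.014463.
Q̄ = (S_0/π) × [bracket] = (589/π) × 1.014463 = 190.20 W/m².
— Configuration B (ϕ=-67.5°):
cos h₀ = −tan(-67.5°) tan(+8.400°) = 0.3565, h₀ = 1.2063 rad.
Bracket: h₀ sin ϕ sin δ + cos ϕ cos δ sin h₀ = 1.2063×-0.92388×0.14608 + 0.38268×0.98927×0.93430 = -0.162803 + 0.353702 = 0.190899.
Q̄ = (S_0/π) × [bracket] = (589/π) × 0.190899 = 35.791 W/m².
Ratio Q̄_A / Q̄_B = 190.20 / 35.791 = 5.314.

Q̄_A / Q̄_B ≈ 5.31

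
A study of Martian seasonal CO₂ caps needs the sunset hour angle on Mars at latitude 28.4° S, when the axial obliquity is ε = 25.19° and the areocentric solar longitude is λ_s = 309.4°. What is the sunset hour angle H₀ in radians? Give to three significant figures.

sin δ = sin 25.19° × sin 309.4° = -0.32889, so δ = -19.202°.
cos H₀ = −tan φ · tan δ = −tan(-28.4°) × tan(-19.202°) = -0.1883, so H₀ = 1.7602 rad = 100.85°.

H₀ = 1.76 rad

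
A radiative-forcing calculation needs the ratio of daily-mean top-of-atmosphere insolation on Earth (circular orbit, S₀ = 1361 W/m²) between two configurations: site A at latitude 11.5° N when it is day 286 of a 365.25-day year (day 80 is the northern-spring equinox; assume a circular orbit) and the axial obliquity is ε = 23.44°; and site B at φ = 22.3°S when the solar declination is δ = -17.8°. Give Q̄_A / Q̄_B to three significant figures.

— Configuration A (φ=+11.5°):
Solar longitude: λ_s = 360° × (286 − 80)/365.25 = 203.039°.
sin δ = sin 23.44° × sin 203.039° = -0.15568, so δ = -8.956°.
cos H₀ = −tan(+11.5°) tan(-8.956°) = 0.0321, H₀ = 1.5387 rad.
Bracket: H₀ sin φ sin δ + cos φ cos δ sin H₀ = 1.5387×0.19937×-0.15568 + 0.97992×0.98781×0.99949 = -0.047758 + 0.967481 = 0.919723.
Q̄ = (S₀/π) × [bracket] = (1361/π) × 0.919723 = 398.44 W/m².
— Configuration B (φ=-22.3°):
cos H₀ = −tan(-22.3°) tan(-17.800°) = -0.1317, H₀ = 1.7029 rad.
Bracket: H₀ sin φ sin δ + cos φ cos δ sin H₀ = 1.7029×-0.37946×-0.30570 + 0.92521×0.95213×0.99129 = 0.197538 + 0.873247 = 1.070785.
Q̄ = (S₀/π) × [bracket] = (1361/π) × 1.070785 = 463.89 W/m².
Ratio Q̄_A / Q̄_B = 398.44 / 463.89 = 0.8589.

Q̄_A / Q̄_B ≈ 0.859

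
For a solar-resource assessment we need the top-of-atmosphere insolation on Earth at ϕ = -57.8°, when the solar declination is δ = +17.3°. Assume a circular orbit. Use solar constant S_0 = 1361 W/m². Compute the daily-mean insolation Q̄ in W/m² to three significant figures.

Q̄ ≈ 76.7 W/m²

cos h₀ = −tan(-57.8°) tan(+17.300°) = 0.4946, h₀ = 1.0534 rad.
Bracket: h₀ sin ϕ sin δ + cos ϕ cos δ sin h₀ = 1.0534×-0.84619×0.29737 + 0.53288×0.95476×0.86912 = -0.265069 + 0.442184 = 0.177115.
Q̄ = (S_0/π) × [bracket] = (1361/π) × 0.177115 = 76.73 W/m².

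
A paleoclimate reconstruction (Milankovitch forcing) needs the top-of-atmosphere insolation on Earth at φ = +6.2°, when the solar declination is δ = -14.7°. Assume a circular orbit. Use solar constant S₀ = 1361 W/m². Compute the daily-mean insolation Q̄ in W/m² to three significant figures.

cos H₀ = −tan(+6.2°) tan(-14.700°) = 0.0285, H₀ = 1.5423 rad.
Bracket: H₀ sin φ sin δ + cos φ cos δ sin H₀ = 1.5423×0.10800×-0.25376 + 0.99415×0.96727×0.99959 = -0.042268 + 0.961217 = 0.918949.
Q̄ = (S₀/π) × [bracket] = (1361/π) × 0.918949 = 398.1 W/m².

Q̄ ≈ 398 W/m²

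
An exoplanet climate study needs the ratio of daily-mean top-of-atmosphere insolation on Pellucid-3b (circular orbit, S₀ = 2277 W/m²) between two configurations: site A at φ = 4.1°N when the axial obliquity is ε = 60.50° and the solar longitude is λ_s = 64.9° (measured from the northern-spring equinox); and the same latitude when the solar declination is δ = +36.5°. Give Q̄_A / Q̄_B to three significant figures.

Q̄_A / Q̄_B ≈ 0.811

— Configuration A (φ=+4.1°):
Solar declination: sin δ = sin ε · sin λ_s = sin 60.50° × sin 64.9° = 0.78817, so δ = +52.015°.
cos H₀ = −tan(+4.1°) tan(+52.015°) = -0.0918, H₀ = 1.6627 rad.
Bracket: H₀ sin φ sin δ + cos φ cos δ sin H₀ = 1.6627×0.07150×0.78817 + 0.99744×0.61546×0.99578 = 0.093700 + 0.611294 = 0.704994.
Q̄ = (S₀/π) × [bracket] = (2277/π) × 0.704994 = 510.97 W/m².
— Configuration B (φ=+4.1°):
cos H₀ = −tan(+4.1°) tan(+36.500°) = -0.0530, H₀ = 1.6239 rad.
Bracket: H₀ sin φ sin δ + cos φ cos δ sin H₀ = 1.6239×0.07150×0.59482 + 0.99744×0.80386×0.99859 = 0.069064 + 0.800672 = 0.869736.
Q̄ = (S₀/π) × [bracket] = (2277/π) × 0.869736 = 630.38 W/m².
Ratio Q̄_A / Q̄_B = 510.97 / 630.38 = 0.8106.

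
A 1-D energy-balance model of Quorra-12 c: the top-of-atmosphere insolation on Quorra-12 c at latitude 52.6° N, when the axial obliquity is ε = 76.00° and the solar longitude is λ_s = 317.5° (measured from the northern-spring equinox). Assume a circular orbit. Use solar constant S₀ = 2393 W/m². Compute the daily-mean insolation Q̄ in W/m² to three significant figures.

Solar declination: sin δ = sin ε · sin λ_s = sin 76.00° × sin 317.5° = -0.65552, so δ = -40.959°.
cos H₀ = −tan(+52.6°) tan(-40.959°) = 1.1353 ≥ 1 ⇒ polar night, H₀ = 0 and Q̄ = 0.

Q̄ ≈ 0.00 W/m²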